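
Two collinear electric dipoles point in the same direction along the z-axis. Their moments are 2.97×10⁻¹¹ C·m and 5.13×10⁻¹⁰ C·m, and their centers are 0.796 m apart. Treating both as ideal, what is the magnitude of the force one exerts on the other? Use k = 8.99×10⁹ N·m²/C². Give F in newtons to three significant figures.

On-axis field of dipole 1 at distance r: E = 2kp₁/r³. Force on dipole 2 is F = p₂·dE/dr (gradient along axis).
dE/dr = −6kp₁/r⁴, so |F| = 6kp₁p₂/r⁴ (attractive for aligned moments).
F = 6(8.99×10⁹)(2.97×10⁻¹¹)(5.13×10⁻¹⁰)/(0.796)⁴ = 2.047×10⁻⁹ N.

F ≈ 2.05×10⁻⁹ N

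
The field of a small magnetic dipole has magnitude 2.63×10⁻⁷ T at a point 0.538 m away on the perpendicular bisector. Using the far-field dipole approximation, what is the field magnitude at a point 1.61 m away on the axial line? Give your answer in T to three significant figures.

Dipole fields scale as 1/r³ in the far field.
The axial field is twice the equatorial field at the same r, so the geometry factor is 2/1.
B₂ = B₁ · (2/1) · (r₁/r₂)³ = 2.63×10⁻⁷ · 2 · (0.538/1.61)³.
(r₁/r₂)³ = (0.3342)³ = 0.03731.
B₂ ≈ 1.963×10⁻⁸ T.

B ≈ 1.96×10⁻⁸ T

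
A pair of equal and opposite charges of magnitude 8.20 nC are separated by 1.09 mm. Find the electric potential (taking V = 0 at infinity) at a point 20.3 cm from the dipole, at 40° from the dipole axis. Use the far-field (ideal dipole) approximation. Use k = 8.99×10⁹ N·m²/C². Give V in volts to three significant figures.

V ≈ 1.49 V

Dipole moment p = qd = (8.20×10⁻⁹ C)(0.00109 m) = 8.938×10⁻¹² C·m.
The dipole potential is V = kp cosθ / r².
V = (8.99×10⁹)(8.938×10⁻¹²)·cos40° / (0.203)² = 1.494 V.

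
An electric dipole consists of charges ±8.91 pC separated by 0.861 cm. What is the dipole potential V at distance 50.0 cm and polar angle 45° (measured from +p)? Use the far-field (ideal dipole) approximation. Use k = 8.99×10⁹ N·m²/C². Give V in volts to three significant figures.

Dipole moment p = qd = (8.91×10⁻¹² C)(0.00861 m) = 7.672×10⁻¹⁴ C·m.
The dipole potential is V = kp cosθ / r².
V = (8.99×10⁹)(7.672×10⁻¹⁴)·cos45° / (0.500)² = 0.001951 V.

V ≈ 0.00195 V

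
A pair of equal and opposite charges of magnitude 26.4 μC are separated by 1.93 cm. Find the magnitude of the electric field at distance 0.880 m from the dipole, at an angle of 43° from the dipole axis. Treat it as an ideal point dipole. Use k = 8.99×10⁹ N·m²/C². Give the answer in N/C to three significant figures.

E ≈ 1.08×10⁴ N/C

Dipole moment p = qd = (2.64×10⁻⁵ C)(0.0193 m) = 5.095×10⁻⁷ C·m.
At angle θ the dipole field magnitude is E = (kp/r³)·√(1 + 3cos²θ).
kp/r³ = (8.99×10⁹)(5.095×10⁻⁷) / (0.880)³ = 6721 N/C.
√(1 + 3cos²43°) = √(1 + 3·0.5349) = √2.6046 ≈ 1.6139.
E ≈ 6721 × 1.614 = 1.085×10⁴ N/C.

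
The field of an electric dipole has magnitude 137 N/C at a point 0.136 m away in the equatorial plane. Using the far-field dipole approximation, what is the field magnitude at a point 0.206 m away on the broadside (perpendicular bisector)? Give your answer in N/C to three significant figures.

E ≈ 39.4 N/C

Dipole fields scale as 1/r³ in the far field; the geometry is the same at both points.
E₂ = E₁ · (r₁/r₂)³ = 137 · (0.136/0.206)³.
(r₁/r₂)³ = (0.6602)³ = 0.2877.
E₂ ≈ 39.42 N/C.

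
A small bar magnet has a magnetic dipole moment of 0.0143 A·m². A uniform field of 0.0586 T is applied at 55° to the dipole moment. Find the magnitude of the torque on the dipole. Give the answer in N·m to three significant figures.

Torque on a magnetic dipole: τ = mB sinθ.
τ = (0.0143)(0.0586)·sin55° = 6.864×10⁻⁴ N·m.

τ ≈ 6.86×10⁻⁴ N·m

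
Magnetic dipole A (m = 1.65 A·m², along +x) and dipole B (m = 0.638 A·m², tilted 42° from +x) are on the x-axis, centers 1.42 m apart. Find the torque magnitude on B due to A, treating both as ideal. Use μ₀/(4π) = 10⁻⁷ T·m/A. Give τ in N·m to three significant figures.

Dipole B is on the axis of dipole A, so B₁ there is axial: B₁ = (μ₀/4π)·2m₁/r³ along +x.
B₁ = 2(10⁻⁷)(1.65)/(1.42)³ = 1.153×10⁻⁷ T.
τ = m₂ B₁ sinθ.
τ = (0.638)(1.153×10⁻⁷)·sin42° = 4.920×10⁻⁸ N·m.

τ ≈ 4.92×10⁻⁸ N·m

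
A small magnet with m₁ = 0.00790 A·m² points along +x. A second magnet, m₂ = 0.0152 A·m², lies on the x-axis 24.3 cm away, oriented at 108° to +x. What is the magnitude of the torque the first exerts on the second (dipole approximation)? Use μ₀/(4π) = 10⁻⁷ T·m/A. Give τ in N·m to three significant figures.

τ ≈ 1.59×10⁻⁹ N·m

Dipole B is on the axis of dipole A, so B₁ there is axial: B₁ = (μ₀/4π)·2m₁/r³ along +x.
B₁ = 2(10⁻⁷)(0.00790)/(0.243)³ = 1.101×10⁻⁷ T.
τ = m₂ B₁ sinθ.
τ = (0.0152)(1.101×10⁻⁷)·sin108° = 1.592×10⁻⁹ N·m.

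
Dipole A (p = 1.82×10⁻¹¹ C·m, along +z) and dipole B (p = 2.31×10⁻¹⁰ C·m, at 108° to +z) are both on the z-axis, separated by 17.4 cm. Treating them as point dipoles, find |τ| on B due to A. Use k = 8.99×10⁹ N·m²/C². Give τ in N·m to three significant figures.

τ ≈ 1.36×10⁻⁸ N·m

The second dipole sits on the axis of the first, so the field there is axial: E₁ = 2kp₁/r³ along +z.
E₁ = 2(8.99×10⁹)(1.82×10⁻¹¹)/(0.174)³ = 62.12 N/C.
Torque on the second dipole: τ = p₂ E₁ sinθ.
τ = (2.31×10⁻¹⁰)(62.12)·sin108° = 1.365×10⁻⁸ N·m.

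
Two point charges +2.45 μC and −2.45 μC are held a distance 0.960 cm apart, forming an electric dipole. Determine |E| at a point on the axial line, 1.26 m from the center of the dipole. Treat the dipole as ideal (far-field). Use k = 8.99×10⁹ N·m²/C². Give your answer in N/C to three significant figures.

Dipole moment p = qd = (2.45×10⁻⁶ C)(0.00960 m) = 2.352×10⁻⁸ C·m.
On the dipole axis E = 2kp/r³.
E = 2·(8.99×10⁹)(2.352×10⁻⁸) / (1.26)³ = 211.4 N/C.

E ≈ 211 N/C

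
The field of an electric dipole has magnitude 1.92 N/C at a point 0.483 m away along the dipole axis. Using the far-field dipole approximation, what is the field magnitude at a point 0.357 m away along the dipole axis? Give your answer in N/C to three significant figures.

Dipole fields scale as 1/r³ in the far field; the geometry is the same at both points.
E₂ = E₁ · (r₁/r₂)³ = 1.92 · (0.483/0.357)³.
(r₁/r₂)³ = (1.353)³ = 2.476.
E₂ ≈ 4.755 N/C.

E ≈ 4.75 N/C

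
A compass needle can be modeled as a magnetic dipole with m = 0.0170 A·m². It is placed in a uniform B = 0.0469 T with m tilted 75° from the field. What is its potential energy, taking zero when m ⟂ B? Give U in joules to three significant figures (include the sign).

U ≈ -2.06×10⁻⁴ J

U = −m·B = −mB cosθ.
U = −(0.0170)(0.0469)·cos75° = -2.064×10⁻⁴ J.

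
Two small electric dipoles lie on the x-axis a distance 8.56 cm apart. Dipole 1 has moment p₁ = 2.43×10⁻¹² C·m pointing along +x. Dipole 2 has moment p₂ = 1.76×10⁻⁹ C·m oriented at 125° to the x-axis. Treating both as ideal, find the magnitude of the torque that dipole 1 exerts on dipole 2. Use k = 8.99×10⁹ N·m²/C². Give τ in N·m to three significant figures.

τ ≈ 1.00×10⁻⁷ N·m

The second dipole sits on the axis of the first, so the field there is axial: E₁ = 2kp₁/r³ along +x.
E₁ = 2(8.99×10⁹)(2.43×10⁻¹²)/(0.0856)³ = 69.66 N/C.
Torque on the second dipole: τ = p₂ E₁ sinθ.
τ = (1.76×10⁻⁹)(69.66)·sin125° = 1.004×10⁻⁷ N·m.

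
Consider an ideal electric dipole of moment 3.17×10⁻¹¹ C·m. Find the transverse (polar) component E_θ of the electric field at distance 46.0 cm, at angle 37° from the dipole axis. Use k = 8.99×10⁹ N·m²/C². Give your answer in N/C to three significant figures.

E_θ ≈ 1.76 N/C

For a dipole, E_θ = (kp sinθ)/r³.
kp/r³ = (8.99×10⁹)(3.17×10⁻¹¹)/(0.460)³ = 2.928 N/C.
E_θ = 2.928·sin37° = 1.762 N/C.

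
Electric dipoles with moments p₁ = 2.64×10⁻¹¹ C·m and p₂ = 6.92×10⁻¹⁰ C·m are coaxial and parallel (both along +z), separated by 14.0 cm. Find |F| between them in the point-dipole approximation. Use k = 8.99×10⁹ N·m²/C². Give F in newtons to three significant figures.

On-axis field of dipole 1 at distance r: E = 2kp₁/r³. Force on dipole 2 is F = p₂·dE/dr (gradient along axis).
dE/dr = −6kp₁/r⁴, so |F| = 6kp₁p₂/r⁴ (attractive for aligned moments).
F = 6(8.99×10⁹)(2.64×10⁻¹¹)(6.92×10⁻¹⁰)/(0.140)⁴ = 2.565×10⁻⁶ N.

F ≈ 2.57×10⁻⁶ N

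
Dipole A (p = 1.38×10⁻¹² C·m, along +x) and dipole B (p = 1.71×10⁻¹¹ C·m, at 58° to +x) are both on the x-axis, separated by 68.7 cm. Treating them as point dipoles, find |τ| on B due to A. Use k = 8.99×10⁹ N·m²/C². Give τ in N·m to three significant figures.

The second dipole sits on the axis of the first, so the field there is axial: E₁ = 2kp₁/r³ along +x.
E₁ = 2(8.99×10⁹)(1.38×10⁻¹²)/(0.687)³ = 0.07652 N/C.
Torque on the second dipole: τ = p₂ E₁ sinθ.
τ = (1.71×10⁻¹¹)(0.07652)·sin58° = 1.110×10⁻¹² N·m.

τ ≈ 1.11×10⁻¹² N·m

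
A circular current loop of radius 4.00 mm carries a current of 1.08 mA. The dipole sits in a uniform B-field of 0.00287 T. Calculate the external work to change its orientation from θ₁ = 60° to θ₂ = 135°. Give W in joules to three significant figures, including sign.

W ≈ 1.88×10⁻¹⁰ J

Magnetic moment m = IA = Iπa² = (0.00108)·π·(0.00400)² = 5.429×10⁻⁸ A·m².
W_ext = ΔU = −mB cosθ₂ + mB cosθ₁ = mB(cosθ₁ − cosθ₂).
W = (5.429×10⁻⁸)(0.00287)·(cos60° − cos135°) = (1.558×10⁻¹⁰)·(+1.2071) = 1.881×10⁻¹⁰ J.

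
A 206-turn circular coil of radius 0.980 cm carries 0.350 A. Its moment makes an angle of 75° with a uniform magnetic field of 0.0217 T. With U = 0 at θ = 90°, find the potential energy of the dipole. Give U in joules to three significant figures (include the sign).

U ≈ -1.22×10⁻⁴ J

m = NIA = NIπa² = 206·(0.350)·π·(0.00980)² = 0.02175 A·m².
U = −m·B = −mB cosθ.
U = −(0.02175)(0.0217)·cos75° = -1.222×10⁻⁴ J.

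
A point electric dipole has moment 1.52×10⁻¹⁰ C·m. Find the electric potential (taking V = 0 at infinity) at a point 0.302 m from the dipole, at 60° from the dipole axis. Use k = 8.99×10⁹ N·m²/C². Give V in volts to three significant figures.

V ≈ 7.49 V

The dipole potential is V = kp cosθ / r².
V = (8.99×10⁹)(1.52×10⁻¹⁰)·cos60° / (0.302)² = 7.491 V.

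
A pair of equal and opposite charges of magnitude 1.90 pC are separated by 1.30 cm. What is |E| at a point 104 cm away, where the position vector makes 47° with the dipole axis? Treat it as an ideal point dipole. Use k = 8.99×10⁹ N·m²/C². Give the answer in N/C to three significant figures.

Dipole moment p = qd = (1.90×10⁻¹² C)(0.0130 m) = 2.47×10⁻¹⁴ C·m.
At angle θ the dipole field magnitude is E = (kp/r³)·√(1 + 3cos²θ).
kp/r³ = (8.99×10⁹)(2.47×10⁻¹⁴) / (1.04)³ = 1.974×10⁻⁴ N/C.
√(1 + 3cos²47°) = √(1 + 3·0.4651) = √2.3954 ≈ 1.5477.
E ≈ 1.974×10⁻⁴ × 1.548 = 3.055×10⁻⁴ N/C.

E ≈ 3.06×10⁻⁴ N/C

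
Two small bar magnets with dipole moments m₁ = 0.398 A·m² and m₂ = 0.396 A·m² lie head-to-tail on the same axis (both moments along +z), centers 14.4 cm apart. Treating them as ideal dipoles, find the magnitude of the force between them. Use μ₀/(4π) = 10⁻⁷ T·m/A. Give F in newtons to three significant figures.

On-axis B of dipole 1: B = (μ₀/4π)·2m₁/r³. Force on dipole 2: F = m₂·dB/dr.
dB/dr = −(μ₀/4π)·6m₁/r⁴, so |F| = (μ₀/4π)·6m₁m₂/r⁴.
F = 6(10⁻⁷)(0.398)(0.396)/(0.144)⁴ = 2.199×10⁻⁴ N.

F ≈ 2.20×10⁻⁴ N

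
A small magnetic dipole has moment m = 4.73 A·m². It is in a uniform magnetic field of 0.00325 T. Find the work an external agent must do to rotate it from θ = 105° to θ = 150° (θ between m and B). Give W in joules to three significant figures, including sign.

W_ext = ΔU = −mB cosθ₂ + mB cosθ₁ = mB(cosθ₁ − cosθ₂).
W = (4.73)(0.00325)·(cos105° − cos150°) = (0.01537)·(+0.6072) = 0.009334 J.

W ≈ 0.00933 J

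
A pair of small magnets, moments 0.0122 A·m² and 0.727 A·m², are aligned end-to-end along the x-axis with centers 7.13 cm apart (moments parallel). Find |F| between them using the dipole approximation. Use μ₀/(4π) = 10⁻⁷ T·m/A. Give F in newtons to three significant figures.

On-axis B of dipole 1: B = (μ₀/4π)·2m₁/r³. Force on dipole 2: F = m₂·dB/dr.
dB/dr = −(μ₀/4π)·6m₁/r⁴, so |F| = (μ₀/4π)·6m₁m₂/r⁴.
F = 6(10⁻⁷)(0.0122)(0.727)/(0.0713)⁴ = 2.059×10⁻⁴ N.

F ≈ 2.06×10⁻⁴ N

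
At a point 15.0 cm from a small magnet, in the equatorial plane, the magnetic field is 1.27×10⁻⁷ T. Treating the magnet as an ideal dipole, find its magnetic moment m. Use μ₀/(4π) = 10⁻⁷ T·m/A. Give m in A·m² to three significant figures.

m ≈ 0.00429 A·m²

In the equatorial plane B = (μ₀/4π)·m/r³, so m = Br³·4π/(μ₀).
m = (1.27×10⁻⁷)·(0.150)³ / (10⁻⁷) = 0.004286 A·m².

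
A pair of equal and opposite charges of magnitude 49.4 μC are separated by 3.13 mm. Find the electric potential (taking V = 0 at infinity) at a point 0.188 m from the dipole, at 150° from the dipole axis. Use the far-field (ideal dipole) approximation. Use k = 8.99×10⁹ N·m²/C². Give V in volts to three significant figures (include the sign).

Dipole moment p = qd = (4.94×10⁻⁵ C)(0.00313 m) = 1.546×10⁻⁷ C·m.
The dipole potential is V = kp cosθ / r².
V = (8.99×10⁹)(1.546×10⁻⁷)·cos150° / (0.188)² = -3.406×10⁴ V.

V ≈ -3.41×10⁴ V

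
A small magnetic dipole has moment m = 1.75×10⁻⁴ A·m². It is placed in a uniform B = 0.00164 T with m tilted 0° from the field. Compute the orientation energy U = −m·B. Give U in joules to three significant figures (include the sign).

U = −m·B = −mB cosθ.
U = −(1.75×10⁻⁴)(0.00164)·cos0° = -2.870×10⁻⁷ J.

U ≈ -2.87×10⁻⁷ J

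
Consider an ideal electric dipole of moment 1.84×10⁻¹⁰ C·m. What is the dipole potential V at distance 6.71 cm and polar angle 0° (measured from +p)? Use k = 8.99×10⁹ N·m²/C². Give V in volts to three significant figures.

The dipole potential is V = kp cosθ / r².
V = (8.99×10⁹)(1.84×10⁻¹⁰)·cos0° / (0.0671)² = 367.4 V.

V ≈ 367 V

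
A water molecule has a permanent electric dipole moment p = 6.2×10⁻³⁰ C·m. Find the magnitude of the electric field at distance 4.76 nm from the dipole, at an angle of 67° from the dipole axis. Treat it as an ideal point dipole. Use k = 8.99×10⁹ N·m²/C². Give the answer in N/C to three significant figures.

At angle θ the dipole field magnitude is E = (kp/r³)·√(1 + 3cos²θ).
kp/r³ = (8.99×10⁹)(6.20×10⁻³⁰) / (4.76×10⁻⁹)³ = 5.168×10⁵ N/C.
√(1 + 3cos²67°) = √(1 + 3·0.1527) = √1.4580 ≈ 1.2075.
E ≈ 5.168×10⁵ × 1.207 = 6.240×10⁵ N/C.

E ≈ 6.24×10⁵ N/C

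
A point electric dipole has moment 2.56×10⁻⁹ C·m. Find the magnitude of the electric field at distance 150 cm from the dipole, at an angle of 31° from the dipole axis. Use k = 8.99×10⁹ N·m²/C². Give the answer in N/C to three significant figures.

E ≈ 12.2 N/C

At angle θ the dipole field magnitude is E = (kp/r³)·√(1 + 3cos²θ).
kp/r³ = (8.99×10⁹)(2.56×10⁻⁹) / (1.50)³ = 6.819 N/C.
√(1 + 3cos²31°) = √(1 + 3·0.7347) = √3.2042 ≈ 1.7900.
E ≈ 6.819 × 1.790 = 12.21 N/C.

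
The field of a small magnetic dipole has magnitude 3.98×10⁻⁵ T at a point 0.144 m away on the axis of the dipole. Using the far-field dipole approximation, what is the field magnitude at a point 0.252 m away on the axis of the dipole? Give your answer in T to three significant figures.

B ≈ 7.43×10⁻⁶ T

Dipole fields scale as 1/r³ in the far field; the geometry is the same at both points.
B₂ = B₁ · (r₁/r₂)³ = 3.98×10⁻⁵ · (0.144/0.252)³.
(r₁/r₂)³ = (0.5714)³ = 0.1866.
B₂ ≈ 7.426×10⁻⁶ T.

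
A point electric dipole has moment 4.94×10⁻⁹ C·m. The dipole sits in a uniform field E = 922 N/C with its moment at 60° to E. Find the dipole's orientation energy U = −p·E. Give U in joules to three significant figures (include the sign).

U = −p·E = −pE cosθ.
U = −(4.94×10⁻⁹)(922)·cos60° = -2.277×10⁻⁶ J.

U ≈ -2.28×10⁻⁶ J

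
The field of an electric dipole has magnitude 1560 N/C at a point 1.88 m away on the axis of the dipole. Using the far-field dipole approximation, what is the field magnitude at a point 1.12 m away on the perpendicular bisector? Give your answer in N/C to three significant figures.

E ≈ 3690 N/C

Dipole fields scale as 1/r³ in the far field.
The axial field is twice the equatorial field at the same r, so the geometry factor is 1/2.
E₂ = E₁ · (1/2) · (r₁/r₂)³ = 1560 · 0.5 · (1.88/1.12)³.
(r₁/r₂)³ = (1.679)³ = 4.73.
E₂ ≈ 3689 N/C.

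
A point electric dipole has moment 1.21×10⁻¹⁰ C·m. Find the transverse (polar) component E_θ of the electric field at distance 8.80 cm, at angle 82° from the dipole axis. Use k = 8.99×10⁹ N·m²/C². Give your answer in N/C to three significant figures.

E_θ ≈ 1580 N/C

For a dipole, E_θ = (kp sinθ)/r³.
kp/r³ = (8.99×10⁹)(1.21×10⁻¹⁰)/(0.0880)³ = 1596 N/C.
E_θ = 1596·sin82° = 1581 N/C.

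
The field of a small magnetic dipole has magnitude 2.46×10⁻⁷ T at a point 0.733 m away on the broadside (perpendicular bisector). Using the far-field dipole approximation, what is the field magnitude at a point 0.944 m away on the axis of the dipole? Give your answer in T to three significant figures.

Dipole fields scale as 1/r³ in the far field.
The axial field is twice the equatorial field at the same r, so the geometry factor is 2/1.
B₂ = B₁ · (2/1) · (r₁/r₂)³ = 2.46×10⁻⁷ · 2 · (0.733/0.944)³.
(r₁/r₂)³ = (0.7765)³ = 0.4682.
B₂ ≈ 2.303×10⁻⁷ T.

B ≈ 2.30×10⁻⁷ T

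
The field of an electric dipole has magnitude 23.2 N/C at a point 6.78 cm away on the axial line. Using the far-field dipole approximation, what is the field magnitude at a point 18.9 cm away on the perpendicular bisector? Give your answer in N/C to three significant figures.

Dipole fields scale as 1/r³ in the far field.
The axial field is twice the equatorial field at the same r, so the geometry factor is 1/2.
E₂ = E₁ · (1/2) · (r₁/r₂)³ = 23.2 · 0.5 · (6.78/18.9)³.
(r₁/r₂)³ = (0.3587)³ = 0.04616.
E₂ ≈ 0.5355 N/C.

E ≈ 0.536 N/C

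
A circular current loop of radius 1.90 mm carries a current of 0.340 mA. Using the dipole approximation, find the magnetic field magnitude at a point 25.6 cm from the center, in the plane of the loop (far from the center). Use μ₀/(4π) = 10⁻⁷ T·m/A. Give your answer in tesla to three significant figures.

B ≈ 2.30×10⁻¹⁴ T

Magnetic moment m = IA = Iπa² = (3.40×10⁻⁴)·π·(0.00190)² = 3.856×10⁻⁹ A·m².
In the equatorial plane B = (μ₀/4π)·m/r³ (half the axial value).
B = (10⁻⁷)·(3.856×10⁻⁹) / (0.256)³ = 2.298×10⁻¹⁴ T.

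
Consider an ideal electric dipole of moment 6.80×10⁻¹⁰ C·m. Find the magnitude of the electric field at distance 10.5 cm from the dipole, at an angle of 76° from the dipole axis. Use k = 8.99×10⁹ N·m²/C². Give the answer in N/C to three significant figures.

At angle θ the dipole field magnitude is E = (kp/r³)·√(1 + 3cos²θ).
kp/r³ = (8.99×10⁹)(6.80×10⁻¹⁰) / (0.105)³ = 5281 N/C.
√(1 + 3cos²76°) = √(1 + 3·0.0585) = √1.1756 ≈ 1.0842.
E ≈ 5281 × 1.084 = 5726 N/C.

E ≈ 5730 N/C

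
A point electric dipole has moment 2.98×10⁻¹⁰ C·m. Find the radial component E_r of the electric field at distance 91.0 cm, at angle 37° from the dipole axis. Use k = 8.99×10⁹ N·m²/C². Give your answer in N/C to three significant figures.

For a dipole, E_r = (2kp cosθ)/r³.
kp/r³ = (8.99×10⁹)(2.98×10⁻¹⁰)/(0.910)³ = 3.555 N/C.
E_r = 2·3.555·cos37° = 5.678 N/C.

E_r ≈ 5.68 N/C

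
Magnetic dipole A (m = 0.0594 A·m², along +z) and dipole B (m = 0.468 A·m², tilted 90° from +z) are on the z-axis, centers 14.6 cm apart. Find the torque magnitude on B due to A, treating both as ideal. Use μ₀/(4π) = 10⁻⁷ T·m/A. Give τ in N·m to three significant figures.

τ ≈ 1.79×10⁻⁶ N·m

Dipole B is on the axis of dipole A, so B₁ there is axial: B₁ = (μ₀/4π)·2m₁/r³ along +z.
B₁ = 2(10⁻⁷)(0.0594)/(0.146)³ = 3.817×10⁻⁶ T.
τ = m₂ B₁ sinθ.
τ = (0.468)(3.817×10⁻⁶)·sin90° = 1.787×10⁻⁶ N·m.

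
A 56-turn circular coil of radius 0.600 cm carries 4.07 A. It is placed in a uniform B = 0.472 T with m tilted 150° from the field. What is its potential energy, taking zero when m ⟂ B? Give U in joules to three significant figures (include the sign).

U ≈ 0.0105 J

m = NIA = NIπa² = 56·(4.07)·π·(0.00600)² = 0.02578 A·m².
U = −m·B = −mB cosθ.
U = −(0.02578)(0.472)·cos150° = 0.01054 J.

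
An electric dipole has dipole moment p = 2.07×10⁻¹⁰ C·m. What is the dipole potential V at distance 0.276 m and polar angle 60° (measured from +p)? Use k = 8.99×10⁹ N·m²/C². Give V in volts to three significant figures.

V ≈ 12.2 V

The dipole potential is V = kp cosθ / r².
V = (8.99×10⁹)(2.07×10⁻¹⁰)·cos60° / (0.276)² = 12.21 V.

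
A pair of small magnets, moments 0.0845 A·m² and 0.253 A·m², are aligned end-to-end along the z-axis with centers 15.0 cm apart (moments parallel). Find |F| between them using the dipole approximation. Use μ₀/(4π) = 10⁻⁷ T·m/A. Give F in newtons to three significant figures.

F ≈ 2.53×10⁻⁵ N

On-axis B of dipole 1: B = (μ₀/4π)·2m₁/r³. Force on dipole 2: F = m₂·dB/dr.
dB/dr = −(μ₀/4π)·6m₁/r⁴, so |F| = (μ₀/4π)·6m₁m₂/r⁴.
F = 6(10⁻⁷)(0.0845)(0.253)/(0.150)⁴ = 2.534×10⁻⁵ N.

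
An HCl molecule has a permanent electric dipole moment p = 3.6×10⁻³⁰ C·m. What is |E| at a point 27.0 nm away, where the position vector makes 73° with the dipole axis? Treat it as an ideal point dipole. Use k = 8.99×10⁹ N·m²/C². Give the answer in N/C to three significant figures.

At angle θ the dipole field magnitude is E = (kp/r³)·√(1 + 3cos²θ).
kp/r³ = (8.99×10⁹)(3.60×10⁻³⁰) / (2.70×10⁻⁸)³ = 1644 N/C.
√(1 + 3cos²73°) = √(1 + 3·0.0855) = √1.2564 ≈ 1.1209.
E ≈ 1644 × 1.121 = 1843 N/C.

E ≈ 1840 N/C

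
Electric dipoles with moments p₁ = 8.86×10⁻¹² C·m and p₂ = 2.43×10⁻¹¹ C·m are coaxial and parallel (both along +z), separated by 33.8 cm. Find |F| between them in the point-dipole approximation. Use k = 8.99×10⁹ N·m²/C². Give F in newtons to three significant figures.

F ≈ 8.90×10⁻¹⁰ N

On-axis field of dipole 1 at distance r: E = 2kp₁/r³. Force on dipole 2 is F = p₂·dE/dr (gradient along axis).
dE/dr = −6kp₁/r⁴, so |F| = 6kp₁p₂/r⁴ (attractive for aligned moments).
F = 6(8.99×10⁹)(8.86×10⁻¹²)(2.43×10⁻¹¹)/(0.338)⁴ = 8.898×10⁻¹⁰ N.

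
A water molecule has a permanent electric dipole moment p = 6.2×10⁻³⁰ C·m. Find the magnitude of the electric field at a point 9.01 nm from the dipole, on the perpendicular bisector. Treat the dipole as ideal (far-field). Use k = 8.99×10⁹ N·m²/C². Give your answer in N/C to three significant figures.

E ≈ 7.62×10⁴ N/C

On the perpendicular bisector E = kp/r³ (half the axial value at the same distance).
E = (8.99×10⁹)(6.20×10⁻³⁰) / (9.01×10⁻⁹)³ = 7.620×10⁴ N/C.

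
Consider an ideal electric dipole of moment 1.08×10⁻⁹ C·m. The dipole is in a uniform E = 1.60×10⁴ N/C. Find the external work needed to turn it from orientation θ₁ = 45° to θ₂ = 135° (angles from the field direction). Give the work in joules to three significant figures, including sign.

W ≈ 2.44×10⁻⁵ J

W_ext = ΔU = U(θ₂) − U(θ₁) = −pE cosθ₂ − (−pE cosθ₁) = pE(cosθ₁ − cosθ₂).
W = (1.08×10⁻⁹)(1.60×10⁴)·(cos45° − cos135°) = (1.728×10⁻⁵)·(+1.4142) = 2.444×10⁻⁵ J.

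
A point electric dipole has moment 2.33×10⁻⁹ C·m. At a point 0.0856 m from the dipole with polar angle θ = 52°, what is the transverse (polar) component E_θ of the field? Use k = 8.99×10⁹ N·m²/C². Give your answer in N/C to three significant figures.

E_θ ≈ 2.63×10⁴ N/C

For a dipole, E_θ = (kp sinθ)/r³.
kp/r³ = (8.99×10⁹)(2.33×10⁻⁹)/(0.0856)³ = 3.340×10⁴ N/C.
E_θ = 3.340×10⁴·sin52° = 2.632×10⁴ N/C.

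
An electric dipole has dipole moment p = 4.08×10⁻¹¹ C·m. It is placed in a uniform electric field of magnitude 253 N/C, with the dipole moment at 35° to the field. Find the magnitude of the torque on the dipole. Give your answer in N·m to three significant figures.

Torque on an electric dipole: τ = pE sinθ.
τ = (4.08×10⁻¹¹)(253)·sin35° = 5.921×10⁻⁹ N·m.

τ ≈ 5.92×10⁻⁹ N·m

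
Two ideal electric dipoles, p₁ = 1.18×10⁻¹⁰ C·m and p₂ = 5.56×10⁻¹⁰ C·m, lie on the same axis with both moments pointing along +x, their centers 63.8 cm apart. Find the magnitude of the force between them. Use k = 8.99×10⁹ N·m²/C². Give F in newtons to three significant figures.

On-axis field of dipole 1 at distance r: E = 2kp₁/r³. Force on dipole 2 is F = p₂·dE/dr (gradient along axis).
dE/dr = −6kp₁/r⁴, so |F| = 6kp₁p₂/r⁴ (attractive for aligned moments).
F = 6(8.99×10⁹)(1.18×10⁻¹⁰)(5.56×10⁻¹⁰)/(0.638)⁴ = 2.136×10⁻⁸ N.

F ≈ 2.14×10⁻⁸ N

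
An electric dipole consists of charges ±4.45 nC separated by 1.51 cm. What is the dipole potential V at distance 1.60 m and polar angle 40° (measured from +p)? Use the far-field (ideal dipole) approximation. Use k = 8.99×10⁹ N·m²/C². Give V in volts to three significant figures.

V ≈ 0.181 V

Dipole moment p = qd = (4.45×10⁻⁹ C)(0.0151 m) = 6.72×10⁻¹¹ C·m.
The dipole potential is V = kp cosθ / r².
V = (8.99×10⁹)(6.72×10⁻¹¹)·cos40° / (1.60)² = 0.1808 V.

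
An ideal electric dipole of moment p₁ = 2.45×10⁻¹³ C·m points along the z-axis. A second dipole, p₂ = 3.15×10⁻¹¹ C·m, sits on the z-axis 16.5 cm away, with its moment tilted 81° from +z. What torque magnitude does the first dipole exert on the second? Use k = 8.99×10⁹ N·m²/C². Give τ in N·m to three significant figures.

The second dipole sits on the axis of the first, so the field there is axial: E₁ = 2kp₁/r³ along +z.
E₁ = 2(8.99×10⁹)(2.45×10⁻¹³)/(0.165)³ = 0.9806 N/C.
Torque on the second dipole: τ = p₂ E₁ sinθ.
τ = (3.15×10⁻¹¹)(0.9806)·sin81° = 3.051×10⁻¹¹ N·m.

τ ≈ 3.05×10⁻¹¹ N·m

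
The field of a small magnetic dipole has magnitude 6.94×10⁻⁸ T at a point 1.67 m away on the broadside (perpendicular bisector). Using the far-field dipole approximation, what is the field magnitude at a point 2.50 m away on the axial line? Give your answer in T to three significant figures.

Dipole fields scale as 1/r³ in the far field.
The axial field is twice the equatorial field at the same r, so the geometry factor is 2/1.
B₂ = B₁ · (2/1) · (r₁/r₂)³ = 6.94×10⁻⁸ · 2 · (1.67/2.50)³.
(r₁/r₂)³ = (0.668)³ = 0.2981.
B₂ ≈ 4.137×10⁻⁸ T.

B ≈ 4.14×10⁻⁸ T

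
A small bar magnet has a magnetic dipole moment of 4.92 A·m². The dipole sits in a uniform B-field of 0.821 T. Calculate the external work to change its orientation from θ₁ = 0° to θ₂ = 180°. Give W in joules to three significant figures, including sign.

W ≈ 8.08 J

W_ext = ΔU = −mB cosθ₂ + mB cosθ₁ = mB(cosθ₁ − cosθ₂).
W = (4.92)(0.821)·(cos0° − cos180°) = (4.039)·(+2.0000) = 8.079 J.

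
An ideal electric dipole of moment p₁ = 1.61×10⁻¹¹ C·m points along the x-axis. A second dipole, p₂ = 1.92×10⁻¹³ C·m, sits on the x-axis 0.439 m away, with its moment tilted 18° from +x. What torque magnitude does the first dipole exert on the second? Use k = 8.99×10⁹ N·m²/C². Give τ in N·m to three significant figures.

τ ≈ 2.03×10⁻¹³ N·m

The second dipole sits on the axis of the first, so the field there is axial: E₁ = 2kp₁/r³ along +x.
E₁ = 2(8.99×10⁹)(1.61×10⁻¹¹)/(0.439)³ = 3.422 N/C.
Torque on the second dipole: τ = p₂ E₁ sinθ.
τ = (1.92×10⁻¹³)(3.422)·sin18° = 2.030×10⁻¹³ N·m.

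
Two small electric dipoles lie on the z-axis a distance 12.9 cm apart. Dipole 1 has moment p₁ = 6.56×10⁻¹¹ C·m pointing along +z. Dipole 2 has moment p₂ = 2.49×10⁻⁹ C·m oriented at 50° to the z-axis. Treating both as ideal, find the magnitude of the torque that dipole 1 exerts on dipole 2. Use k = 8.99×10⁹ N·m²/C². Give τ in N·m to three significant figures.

τ ≈ 1.05×10⁻⁶ N·m

The second dipole sits on the axis of the first, so the field there is axial: E₁ = 2kp₁/r³ along +z.
E₁ = 2(8.99×10⁹)(6.56×10⁻¹¹)/(0.129)³ = 549.4 N/C.
Torque on the second dipole: τ = p₂ E₁ sinθ.
τ = (2.49×10⁻⁹)(549.4)·sin50° = 1.048×10⁻⁶ N·m.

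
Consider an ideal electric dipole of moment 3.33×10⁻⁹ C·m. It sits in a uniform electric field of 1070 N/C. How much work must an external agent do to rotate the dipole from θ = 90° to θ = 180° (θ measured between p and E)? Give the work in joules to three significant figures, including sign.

W ≈ 3.56×10⁻⁶ J

W_ext = ΔU = U(θ₂) − U(θ₁) = −pE cosθ₂ − (−pE cosθ₁) = pE(cosθ₁ − cosθ₂).
W = (3.33×10⁻⁹)(1070)·(cos90° − cos180°) = (3.563×10⁻⁶)·(+1.0000) = 3.563×10⁻⁶ J.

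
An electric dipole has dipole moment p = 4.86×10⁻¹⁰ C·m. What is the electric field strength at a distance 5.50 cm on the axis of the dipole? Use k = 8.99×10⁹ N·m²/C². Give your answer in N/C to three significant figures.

E ≈ 5.25×10⁴ N/C

On the dipole axis E = 2kp/r³.
E = 2·(8.99×10⁹)(4.86×10⁻¹⁰) / (0.0550)³ = 5.252×10⁴ N/C.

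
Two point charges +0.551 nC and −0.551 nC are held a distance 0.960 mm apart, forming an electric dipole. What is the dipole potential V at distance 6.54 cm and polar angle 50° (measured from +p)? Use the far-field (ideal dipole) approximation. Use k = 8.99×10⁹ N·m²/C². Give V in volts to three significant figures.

V ≈ 0.715 V

Dipole moment p = qd = (5.51×10⁻¹⁰ C)(9.60×10⁻⁴ m) = 5.29×10⁻¹³ C·m.
The dipole potential is V = kp cosθ / r².
V = (8.99×10⁹)(5.29×10⁻¹³)·cos50° / (0.0654)² = 0.7147 V.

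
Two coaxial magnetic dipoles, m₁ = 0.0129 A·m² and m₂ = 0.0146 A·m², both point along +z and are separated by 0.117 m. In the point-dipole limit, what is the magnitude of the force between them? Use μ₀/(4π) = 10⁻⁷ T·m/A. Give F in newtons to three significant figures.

F ≈ 6.03×10⁻⁷ N

On-axis B of dipole 1: B = (μ₀/4π)·2m₁/r³. Force on dipole 2: F = m₂·dB/dr.
dB/dr = −(μ₀/4π)·6m₁/r⁴, so |F| = (μ₀/4π)·6m₁m₂/r⁴.
F = 6(10⁻⁷)(0.0129)(0.0146)/(0.117)⁴ = 6.030×10⁻⁷ N.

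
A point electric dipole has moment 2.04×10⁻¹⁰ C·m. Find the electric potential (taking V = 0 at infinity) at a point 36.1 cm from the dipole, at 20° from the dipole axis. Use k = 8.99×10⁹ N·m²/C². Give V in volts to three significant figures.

The dipole potential is V = kp cosθ / r².
V = (8.99×10⁹)(2.04×10⁻¹⁰)·cos20° / (0.361)² = 13.22 V.

V ≈ 13.2 V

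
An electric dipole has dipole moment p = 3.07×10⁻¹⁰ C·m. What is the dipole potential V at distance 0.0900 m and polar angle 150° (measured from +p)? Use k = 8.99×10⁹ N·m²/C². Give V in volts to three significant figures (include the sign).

The dipole potential is V = kp cosθ / r².
V = (8.99×10⁹)(3.07×10⁻¹⁰)·cos150° / (0.0900)² = -295.1 V.

V ≈ -295 V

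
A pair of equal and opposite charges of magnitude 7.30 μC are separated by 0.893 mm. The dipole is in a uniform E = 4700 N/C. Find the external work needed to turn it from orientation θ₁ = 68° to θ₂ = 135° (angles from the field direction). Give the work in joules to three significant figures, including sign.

Dipole moment p = qd = (7.30×10⁻⁶ C)(8.93×10⁻⁴ m) = 6.519×10⁻⁹ C·m.
W_ext = ΔU = U(θ₂) − U(θ₁) = −pE cosθ₂ − (−pE cosθ₁) = pE(cosθ₁ − cosθ₂).
W = (6.519×10⁻⁹)(4700)·(cos68° − cos135°) = (3.064×10⁻⁵)·(+1.0817) = 3.314×10⁻⁵ J.

W ≈ 3.31×10⁻⁵ J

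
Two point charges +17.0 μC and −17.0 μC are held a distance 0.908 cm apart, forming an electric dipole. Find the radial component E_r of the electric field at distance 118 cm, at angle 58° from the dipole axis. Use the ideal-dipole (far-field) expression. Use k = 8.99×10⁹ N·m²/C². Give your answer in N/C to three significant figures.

E_r ≈ 895 N/C

Dipole moment p = qd = (1.70×10⁻⁵ C)(0.00908 m) = 1.544×10⁻⁷ C·m.
For a dipole, E_r = (2kp cosθ)/r³.
kp/r³ = (8.99×10⁹)(1.544×10⁻⁷)/(1.18)³ = 844.8 N/C.
E_r = 2·844.8·cos58° = 895.4 N/C.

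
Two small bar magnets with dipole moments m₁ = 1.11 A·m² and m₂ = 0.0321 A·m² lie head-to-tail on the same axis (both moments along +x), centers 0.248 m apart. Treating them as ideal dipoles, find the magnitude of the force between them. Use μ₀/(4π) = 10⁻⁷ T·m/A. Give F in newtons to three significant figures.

F ≈ 5.65×10⁻⁶ N

On-axis B of dipole 1: B = (μ₀/4π)·2m₁/r³. Force on dipole 2: F = m₂·dB/dr.
dB/dr = −(μ₀/4π)·6m₁/r⁴, so |F| = (μ₀/4π)·6m₁m₂/r⁴.
F = 6(10⁻⁷)(1.11)(0.0321)/(0.248)⁴ = 5.652×10⁻⁶ N.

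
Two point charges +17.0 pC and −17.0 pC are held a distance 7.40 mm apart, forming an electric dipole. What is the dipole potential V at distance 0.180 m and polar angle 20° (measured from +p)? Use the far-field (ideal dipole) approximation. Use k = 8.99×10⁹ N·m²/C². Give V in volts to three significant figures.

Dipole moment p = qd = (1.70×10⁻¹¹ C)(0.00740 m) = 1.258×10⁻¹³ C·m.
The dipole potential is V = kp cosθ / r².
V = (8.99×10⁹)(1.258×10⁻¹³)·cos20° / (0.180)² = 0.03280 V.

V ≈ 0.0328 V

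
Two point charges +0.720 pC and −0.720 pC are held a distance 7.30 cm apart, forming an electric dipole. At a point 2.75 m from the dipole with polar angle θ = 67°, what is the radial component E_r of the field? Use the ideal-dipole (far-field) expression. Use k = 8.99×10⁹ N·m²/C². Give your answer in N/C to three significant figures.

Dipole moment p = qd = (7.20×10⁻¹³ C)(0.0730 m) = 5.256×10⁻¹⁴ C·m.
For a dipole, E_r = (2kp cosθ)/r³.
kp/r³ = (8.99×10⁹)(5.256×10⁻¹⁴)/(2.75)³ = 2.272×10⁻⁵ N/C.
E_r = 2·2.272×10⁻⁵·cos67° = 1.776×10⁻⁵ N/C.

E_r ≈ 1.78×10⁻⁵ N/C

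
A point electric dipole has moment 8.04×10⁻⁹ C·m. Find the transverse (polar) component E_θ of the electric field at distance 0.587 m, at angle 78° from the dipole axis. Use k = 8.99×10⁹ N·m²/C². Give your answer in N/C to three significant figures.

E_θ ≈ 350 N/C

For a dipole, E_θ = (kp sinθ)/r³.
kp/r³ = (8.99×10⁹)(8.04×10⁻⁹)/(0.587)³ = 357.4 N/C.
E_θ = 357.4·sin78° = 349.5 N/C.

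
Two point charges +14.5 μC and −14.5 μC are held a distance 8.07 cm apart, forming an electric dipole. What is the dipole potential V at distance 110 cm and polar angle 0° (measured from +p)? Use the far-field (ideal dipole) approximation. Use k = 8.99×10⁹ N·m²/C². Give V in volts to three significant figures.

V ≈ 8690 V

Dipole moment p = qd = (1.45×10⁻⁵ C)(0.0807 m) = 1.17×10⁻⁶ C·m.
The dipole potential is V = kp cosθ / r².
V = (8.99×10⁹)(1.17×10⁻⁶)·cos0° / (1.10)² = 8693 V.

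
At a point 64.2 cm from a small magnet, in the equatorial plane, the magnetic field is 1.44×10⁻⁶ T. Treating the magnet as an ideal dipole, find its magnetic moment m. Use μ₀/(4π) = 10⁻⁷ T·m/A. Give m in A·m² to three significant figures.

In the equatorial plane B = (μ₀/4π)·m/r³, so m = Br³·4π/(μ₀).
m = (1.44×10⁻⁶)·(0.642)³ / (10⁻⁷) = 3.810 A·m².

m ≈ 3.81 A·m²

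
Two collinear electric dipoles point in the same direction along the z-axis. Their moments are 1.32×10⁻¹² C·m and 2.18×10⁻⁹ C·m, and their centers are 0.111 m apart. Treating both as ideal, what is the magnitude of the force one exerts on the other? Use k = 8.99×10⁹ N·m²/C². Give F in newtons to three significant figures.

On-axis field of dipole 1 at distance r: E = 2kp₁/r³. Force on dipole 2 is F = p₂·dE/dr (gradient along axis).
dE/dr = −6kp₁/r⁴, so |F| = 6kp₁p₂/r⁴ (attractive for aligned moments).
F = 6(8.99×10⁹)(1.32×10⁻¹²)(2.18×10⁻⁹)/(0.111)⁴ = 1.022×10⁻⁶ N.

F ≈ 1.02×10⁻⁶ N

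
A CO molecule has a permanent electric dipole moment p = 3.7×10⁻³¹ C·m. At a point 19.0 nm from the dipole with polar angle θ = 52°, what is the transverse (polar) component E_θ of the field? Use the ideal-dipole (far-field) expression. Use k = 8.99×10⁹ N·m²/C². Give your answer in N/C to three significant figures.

E_θ ≈ 382 N/C

For a dipole, E_θ = (kp sinθ)/r³.
kp/r³ = (8.99×10⁹)(3.70×10⁻³¹)/(1.90×10⁻⁸)³ = 485.0 N/C.
E_θ = 485.0·sin52° = 382.1 N/C.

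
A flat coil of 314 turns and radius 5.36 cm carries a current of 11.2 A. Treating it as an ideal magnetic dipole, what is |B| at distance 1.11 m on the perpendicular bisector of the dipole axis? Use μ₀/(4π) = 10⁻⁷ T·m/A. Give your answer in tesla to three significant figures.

m = NIA = NIπa² = 314·(11.2)·π·(0.0536)² = 31.74 A·m².
In the equatorial plane B = (μ₀/4π)·m/r³ (half the axial value).
B = (10⁻⁷)·(31.74) / (1.11)³ = 2.321×10⁻⁶ T.

B ≈ 2.32×10⁻⁶ T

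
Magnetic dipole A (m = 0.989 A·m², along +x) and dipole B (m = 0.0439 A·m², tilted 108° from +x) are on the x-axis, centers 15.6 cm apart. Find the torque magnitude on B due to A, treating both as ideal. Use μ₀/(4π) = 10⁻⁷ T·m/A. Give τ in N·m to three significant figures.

Dipole B is on the axis of dipole A, so B₁ there is axial: B₁ = (μ₀/4π)·2m₁/r³ along +x.
B₁ = 2(10⁻⁷)(0.989)/(0.156)³ = 5.210×10⁻⁵ T.
τ = m₂ B₁ sinθ.
τ = (0.0439)(5.210×10⁻⁵)·sin108° = 2.175×10⁻⁶ N·m.

τ ≈ 2.18×10⁻⁶ N·m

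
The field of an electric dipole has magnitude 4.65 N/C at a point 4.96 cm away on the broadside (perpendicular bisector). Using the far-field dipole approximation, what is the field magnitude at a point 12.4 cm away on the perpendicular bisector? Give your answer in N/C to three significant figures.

E ≈ 0.298 N/C

Dipole fields scale as 1/r³ in the far field; the geometry is the same at both points.
E₂ = E₁ · (r₁/r₂)³ = 4.65 · (4.96/12.4)³.
(r₁/r₂)³ = (0.4)³ = 0.064.
E₂ ≈ 0.2976 N/C.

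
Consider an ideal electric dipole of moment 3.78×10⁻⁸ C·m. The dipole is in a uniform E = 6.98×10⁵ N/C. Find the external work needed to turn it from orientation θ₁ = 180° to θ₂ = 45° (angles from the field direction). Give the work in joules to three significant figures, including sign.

W_ext = ΔU = U(θ₂) − U(θ₁) = −pE cosθ₂ − (−pE cosθ₁) = pE(cosθ₁ − cosθ₂).
W = (3.78×10⁻⁸)(6.98×10⁵)·(cos180° − cos45°) = (0.02638)·(-1.7071) = -0.04504 J.

W ≈ -0.0450 J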